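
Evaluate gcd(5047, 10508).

gcd(10508, 5047):
  10508 = 2*5047 + 414
  5047 = 12*414 + 79
  414 = 5*79 + 19
  79 = 4*19 + 3
  19 = 6*3 + 1
  3 = 3*1
so gcd(10508, 5047) = 1.

1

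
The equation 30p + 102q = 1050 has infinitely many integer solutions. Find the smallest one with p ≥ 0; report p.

1

gcd(102, 30):
  102 = 3×30 + 12
  30 = 2×12 + 6
  12 = 2×6
so gcd(102, 30) = 6.
6 divides 1050, so solutions exist.
Back-substitute for Bézout coefficients:
  6 = 30 - 2×12
  ... = 30×(7) + 102×(-2)
Scale by 1050/6 = 175: (p₀, q₀) = (1225, -350).
General solution: p = 1225 + 17t, q = -350 - 5t for integer t.
p ≥ 0: smallest is 1225 mod 17 = 1 (at t = -72), with q = 10.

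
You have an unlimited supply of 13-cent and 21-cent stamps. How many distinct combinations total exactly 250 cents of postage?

1

Need nonnegative integers with 13j + 21k = 250.
gcd(13, 21) = 1, and 13·(-8) + 21·(5) = 1.
So (j₀, k₀) = (-2000, 1250); general j = -2000 + 21t, k = 1250 - 13t.
j ≥ 0 ⇒ t ≥ 96; k ≥ 0 ⇒ t ≤ 96. That's 1 value of t.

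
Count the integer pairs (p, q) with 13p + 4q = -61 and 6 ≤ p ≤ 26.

5

gcd(13, 4) = 1.
By Bézout, 13·(1) + 4·(-3) = 1.
Particular solution: (3, -25).
General solution: p = 3 + 4t, q = -25 - 13t for integer t.
6 ≤ 3 + 4t ≤ 26 gives t ∈ [1, 5], which is 5 values.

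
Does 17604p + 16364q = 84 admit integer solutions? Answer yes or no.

gcd(17604, 16364):
  17604 = 1·16364 + 1240
  16364 = 13·1240 + 244
  1240 = 5·244 + 20
  244 = 12·20 + 4
  20 = 5·4
so gcd(17604, 16364) = 4.
4 divides 84, so integer solutions exist.

yes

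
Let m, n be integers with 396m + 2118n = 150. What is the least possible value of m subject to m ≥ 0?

gcd(2118, 396) = 6.
6 divides 150, so solutions exist.
By Bézout, 396·(-123) + 2118·(23) = 6.
Scale by 150/6 = 25: (m₀, n₀) = (-3075, 575).
General solution: m = -3075 + 353t, n = 575 - 66t for integer t.
m ≥ 0: smallest is -3075 mod 353 = 102 (at t = 9), with n = -19.

102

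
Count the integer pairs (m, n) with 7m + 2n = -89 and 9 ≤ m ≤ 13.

3

gcd(7, 2):
  7 = 3×2 + 1
  2 = 2×1
so gcd(7, 2) = 1.
Back-substitute for Bézout coefficients:
  1 = 7 - 3×2
  ... = 7×(1) + 2×(-3)
Scale by -89: particular solution (-89, 267); reduce m mod 2: (1, -48).
General solution: m = 1 + 2t, n = -48 - 7t for integer t.
9 ≤ 1 + 2t ≤ 13 gives t ∈ [4, 6], which is 3 values.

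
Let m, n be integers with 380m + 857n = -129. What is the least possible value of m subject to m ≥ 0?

38

gcd(857, 380) = 1  (857 = 2×380 + 97, 380 = 3×97 + 89, 97 = 1×89 + 8, 89 = 11×8 + 1, 8 = 8×1).
1 divides -129, so solutions exist.
Back-substituting, 380×(106) + 857×(-47) = 1.
Scale by -129/1 = -129: (m₀, n₀) = (-13674, 6063).
General solution: m = -13674 + 857t, n = 6063 - 380t for integer t.
m ≥ 0: smallest is -13674 mod 857 = 38 (at t = 16), with n = -17.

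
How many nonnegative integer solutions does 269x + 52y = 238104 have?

17

gcd(269, 52) = 1  (269 = 5×52 + 9, 52 = 5×9 + 7, 9 = 1×7 + 2, 7 = 3×2 + 1, 2 = 2×1).
Back-substituting, 269×(-23) + 52×(119) = 1.
Scale by 238104: one solution is (-5476392, 28334376). Reduce x mod 52: (40, 4372).
General: x = 40 + 52t, y = 4372 - 269t.
x ≥ 0 ⇒ t ≥ 0; y ≥ 0 ⇒ t ≤ 16. So t ∈ [0, 16]: 17 solutions.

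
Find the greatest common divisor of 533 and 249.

1

gcd(533, 249) = 1  (533 = 2×249 + 35, 249 = 7×35 + 4, 35 = 8×4 + 3, 4 = 1×3 + 1, 3 = 3×1).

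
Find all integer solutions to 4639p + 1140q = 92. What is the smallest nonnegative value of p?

968

gcd(4639, 1140):
  4639 = 4·1140 + 79
  1140 = 14·79 + 34
  79 = 2·34 + 11
  34 = 3·11 + 1
  11 = 11·1
so gcd(4639, 1140) = 1.
1 divides 92, so solutions exist.
Back-substitute for Bézout coefficients:
  1 = 34 - 3·11
  ... = 4639·(-101) + 1140·(411)
Scale by 92/1 = 92: (p₀, q₀) = (-9292, 37812).
General solution: p = -9292 + 1140t, q = 37812 - 4639t for integer t.
p ≥ 0: smallest is -9292 mod 1140 = 968 (at t = 9), with q = -3939.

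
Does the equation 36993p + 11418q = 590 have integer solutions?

gcd(36993, 11418) = 33  (36993 = 3*11418 + 2739, 11418 = 4*2739 + 462, 2739 = 5*462 + 429, 462 = 1*429 + 33, 429 = 13*33).
33 does not divide 590 (remainder 29), so no integer solutions.

no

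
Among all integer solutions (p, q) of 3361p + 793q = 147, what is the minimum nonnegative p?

gcd(3361, 793) = 1.
1 divides 147, so solutions exist.
By Bézout, 3361*(-193) + 793*(818) = 1.
Scale by 147/1 = 147: (p₀, q₀) = (-28371, 120246).
General solution: p = -28371 + 793t, q = 120246 - 3361t for integer t.
p ≥ 0: smallest is -28371 mod 793 = 177 (at t = 36), with q = -750.

177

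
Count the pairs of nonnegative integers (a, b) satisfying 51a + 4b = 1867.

gcd(51, 4) = 1  (51 = 12*4 + 3, 4 = 1*3 + 1, 3 = 3*1).
Back-substituting, 51*(-1) + 4*(13) = 1.
Scale by 1867: one solution is (-1867, 24271). Reduce a mod 4: (1, 454).
General: a = 1 + 4t, b = 454 - 51t.
a ≥ 0 ⇒ t ≥ 0; b ≥ 0 ⇒ t ≤ 8. So t ∈ [0, 8]: 9 solutions.

9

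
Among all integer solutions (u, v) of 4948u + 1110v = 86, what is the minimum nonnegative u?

317

gcd(4948, 1110):
  4948 = 4*1110 + 508
  1110 = 2*508 + 94
  508 = 5*94 + 38
  94 = 2*38 + 18
  38 = 2*18 + 2
  18 = 9*2
so gcd(4948, 1110) = 2.
2 divides 86, so solutions exist.
Back-substitute for Bézout coefficients:
  2 = 38 - 2*18
  ... = 4948*(59) + 1110*(-263)
Scale by 86/2 = 43: (u₀, v₀) = (2537, -11309).
General solution: u = 2537 + 555t, v = -11309 - 2474t for integer t.
u ≥ 0: smallest is 2537 mod 555 = 317 (at t = -4), with v = -1413.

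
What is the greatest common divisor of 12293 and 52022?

gcd(52022, 12293) = 19  (52022 = 4×12293 + 2850, 12293 = 4×2850 + 893, 2850 = 3×893 + 171, 893 = 5×171 + 38, 171 = 4×38 + 19, 38 = 2×19).

19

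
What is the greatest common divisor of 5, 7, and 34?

gcd(7, 5) = 1  (7 = 1*5 + 2, 5 = 2*2 + 1, 2 = 2*1).
gcd(1, 34) = 1.

1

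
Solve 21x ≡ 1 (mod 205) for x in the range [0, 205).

166

gcd(205, 21) = 1  (205 = 9*21 + 16, 21 = 1*16 + 5, 16 = 3*5 + 1, 5 = 5*1).
Back-substituting, 21*(-39) + 205*(4) = 1.
So 21*-39 ≡ 1 (mod 205), and -39 mod 205 = 166.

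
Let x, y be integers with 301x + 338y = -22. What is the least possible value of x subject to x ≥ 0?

28

gcd(338, 301) = 1  (338 = 1·301 + 37, 301 = 8·37 + 5, 37 = 7·5 + 2, 5 = 2·2 + 1, 2 = 2·1).
1 divides -22, so solutions exist.
Back-substituting, 301·(137) + 338·(-122) = 1.
Scale by -22/1 = -22: (x₀, y₀) = (-3014, 2684).
General solution: x = -3014 + 338t, y = 2684 - 301t for integer t.
x ≥ 0: smallest is -3014 mod 338 = 28 (at t = 9), with y = -25.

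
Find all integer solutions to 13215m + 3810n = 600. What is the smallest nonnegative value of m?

gcd(13215, 3810):
  13215 = 3·3810 + 1785
  3810 = 2·1785 + 240
  1785 = 7·240 + 105
  240 = 2·105 + 30
  105 = 3·30 + 15
  30 = 2·15
so gcd(13215, 3810) = 15.
15 divides 600, so solutions exist.
Back-substitute for Bézout coefficients:
  15 = 105 - 3·30
  ... = 13215·(111) + 3810·(-385)
Scale by 600/15 = 40: (m₀, n₀) = (4440, -15400).
General solution: m = 4440 + 254t, n = -15400 - 881t for integer t.
m ≥ 0: smallest is 4440 mod 254 = 122 (at t = -17), with n = -423.

122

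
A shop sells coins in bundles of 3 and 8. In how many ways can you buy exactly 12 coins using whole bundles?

1

Need nonnegative integers with 3j + 8k = 12.
gcd(3, 8) = 1, and 3·(3) + 8·(-1) = 1.
So (j₀, k₀) = (36, -12); general j = 36 + 8t, k = -12 - 3t.
j ≥ 0 ⇒ t ≥ -4; k ≥ 0 ⇒ t ≤ -4. That's 1 value of t.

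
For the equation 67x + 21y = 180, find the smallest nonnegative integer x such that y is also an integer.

3

gcd(67, 21) = 1.
1 divides 180, so solutions exist.
By Bézout, 67*(-5) + 21*(16) = 1.
Scale by 180/1 = 180: (x₀, y₀) = (-900, 2880).
General solution: x = -900 + 21t, y = 2880 - 67t for integer t.
x ≥ 0: smallest is -900 mod 21 = 3 (at t = 43), with y = -1.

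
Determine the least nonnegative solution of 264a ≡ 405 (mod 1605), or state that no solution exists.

gcd(1605, 264) = 3  (1605 = 6*264 + 21, 264 = 12*21 + 12, 21 = 1*12 + 9, 12 = 1*9 + 3, 9 = 3*3).
3 divides 405, so solutions exist.
Back-substituting, 264*(152) + 1605*(-25) = 3.
So 264*(152) ≡ 3 (mod 1605); multiply by 135: a ≡ 20520 (mod 535).
Smallest nonnegative: a = 20520 mod 535 = 190.

190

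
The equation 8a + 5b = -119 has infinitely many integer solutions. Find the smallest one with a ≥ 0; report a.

2

gcd(8, 5):
  8 = 1*5 + 3
  5 = 1*3 + 2
  3 = 1*2 + 1
  2 = 2*1
so gcd(8, 5) = 1.
1 divides -119, so solutions exist.
Back-substitute for Bézout coefficients:
  1 = 3 - 1*2
  ... = 8*(2) + 5*(-3)
Scale by -119/1 = -119: (a₀, b₀) = (-238, 357).
General solution: a = -238 + 5t, b = 357 - 8t for integer t.
a ≥ 0: smallest is -238 mod 5 = 2 (at t = 48), with b = -27.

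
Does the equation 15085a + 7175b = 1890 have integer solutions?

gcd(15085, 7175):
  15085 = 2·7175 + 735
  7175 = 9·735 + 560
  735 = 1·560 + 175
  560 = 3·175 + 35
  175 = 5·35
so gcd(15085, 7175) = 35.
35 divides 1890, so integer solutions exist.

yes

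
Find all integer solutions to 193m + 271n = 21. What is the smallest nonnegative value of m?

gcd(271, 193) = 1.
1 divides 21, so solutions exist.
By Bézout, 193×(66) + 271×(-47) = 1.
Scale by 21/1 = 21: (m₀, n₀) = (1386, -987).
General solution: m = 1386 + 271t, n = -987 - 193t for integer t.
m ≥ 0: smallest is 1386 mod 271 = 31 (at t = -5), with n = -22.

31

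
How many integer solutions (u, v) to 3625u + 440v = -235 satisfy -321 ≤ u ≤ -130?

2

gcd(3625, 440):
  3625 = 8×440 + 105
  440 = 4×105 + 20
  105 = 5×20 + 5
  20 = 4×5
so gcd(3625, 440) = 5.
Back-substitute for Bézout coefficients:
  5 = 105 - 5×20
  ... = 3625×(21) + 440×(-173)
Scale by -47: particular solution (-987, 8131); reduce u mod 88: (69, -569).
General solution: u = 69 + 88t, v = -569 - 725t for integer t.
-321 ≤ 69 + 88t ≤ -130 gives t ∈ [-4, -3], which is 2 values.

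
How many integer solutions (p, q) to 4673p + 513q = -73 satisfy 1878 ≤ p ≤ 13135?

22

gcd(4673, 513) = 1  (4673 = 9*513 + 56, 513 = 9*56 + 9, 56 = 6*9 + 2, 9 = 4*2 + 1, 2 = 2*1).
Back-substituting, 4673*(-229) + 513*(2086) = 1.
Scale by -73: particular solution (16717, -152278); reduce p mod 513: (301, -2742).
General solution: p = 301 + 513t, q = -2742 - 4673t for integer t.
1878 ≤ 301 + 513t ≤ 13135 gives t ∈ [4, 25], which is 22 values.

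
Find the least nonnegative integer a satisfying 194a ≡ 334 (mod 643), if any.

479

gcd(643, 194) = 1.
1 divides 334, so solutions exist.
By Bézout, 194·(-116) + 643·(35) = 1.
So 194·(-116) ≡ 1 (mod 643); multiply by 334: a ≡ -38744 (mod 643).
Smallest nonnegative: a = -38744 mod 643 = 479.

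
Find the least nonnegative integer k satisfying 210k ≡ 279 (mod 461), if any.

245

gcd(461, 210):
  461 = 2*210 + 41
  210 = 5*41 + 5
  41 = 8*5 + 1
  5 = 5*1
so gcd(461, 210) = 1.
1 divides 279, so solutions exist.
Back-substitute for Bézout coefficients:
  1 = 41 - 8*5
  ... = 210*(-90) + 461*(41)
So 210*(-90) ≡ 1 (mod 461); multiply by 279: k ≡ -25110 (mod 461).
Smallest nonnegative: k = -25110 mod 461 = 245.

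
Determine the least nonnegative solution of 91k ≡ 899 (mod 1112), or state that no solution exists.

gcd(1112, 91) = 1.
1 divides 899, so solutions exist.
By Bézout, 91·(-501) + 1112·(41) = 1.
So 91·(-501) ≡ 1 (mod 1112); multiply by 899: k ≡ -450399 (mod 1112).
Smallest nonnegative: k = -450399 mod 1112 = 1073.

1073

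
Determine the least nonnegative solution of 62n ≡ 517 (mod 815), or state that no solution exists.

521

gcd(815, 62) = 1.
1 divides 517, so solutions exist.
By Bézout, 62×(-92) + 815×(7) = 1.
So 62×(-92) ≡ 1 (mod 815); multiply by 517: n ≡ -47564 (mod 815).
Smallest nonnegative: n = -47564 mod 815 = 521.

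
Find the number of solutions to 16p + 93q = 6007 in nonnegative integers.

4

gcd(93, 16) = 1  (93 = 5·16 + 13, 16 = 1·13 + 3, 13 = 4·3 + 1, 3 = 3·1).
Back-substituting, 16·(-29) + 93·(5) = 1.
Scale by 6007: one solution is (-174203, 30035). Reduce p mod 93: (79, 51).
General: p = 79 + 93t, q = 51 - 16t.
p ≥ 0 ⇒ t ≥ 0; q ≥ 0 ⇒ t ≤ 3. So t ∈ [0, 3]: 4 solutions.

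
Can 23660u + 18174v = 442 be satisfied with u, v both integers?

gcd(23660, 18174) = 26  (23660 = 1·18174 + 5486, 18174 = 3·5486 + 1716, 5486 = 3·1716 + 338, 1716 = 5·338 + 26, 338 = 13·26).
26 divides 442, so integer solutions exist.

yes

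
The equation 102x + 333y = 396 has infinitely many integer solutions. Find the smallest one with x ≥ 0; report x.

gcd(333, 102) = 3  (333 = 3×102 + 27, 102 = 3×27 + 21, 27 = 1×21 + 6, 21 = 3×6 + 3, 6 = 2×3).
3 divides 396, so solutions exist.
Back-substituting, 102×(49) + 333×(-15) = 3.
Scale by 396/3 = 132: (x₀, y₀) = (6468, -1980).
General solution: x = 6468 + 111t, y = -1980 - 34t for integer t.
x ≥ 0: smallest is 6468 mod 111 = 30 (at t = -58), with y = -8.

30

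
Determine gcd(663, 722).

gcd(722, 663) = 1  (722 = 1×663 + 59, 663 = 11×59 + 14, 59 = 4×14 + 3, 14 = 4×3 + 2, 3 = 1×2 + 1, 2 = 2×1).

1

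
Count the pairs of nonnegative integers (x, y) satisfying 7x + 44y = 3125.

gcd(44, 7) = 1  (44 = 6×7 + 2, 7 = 3×2 + 1, 2 = 2×1).
Back-substituting, 7×(19) + 44×(-3) = 1.
Scale by 3125: one solution is (59375, -9375). Reduce x mod 44: (19, 68).
General: x = 19 + 44t, y = 68 - 7t.
x ≥ 0 ⇒ t ≥ 0; y ≥ 0 ⇒ t ≤ 9. So t ∈ [0, 9]: 10 solutions.

10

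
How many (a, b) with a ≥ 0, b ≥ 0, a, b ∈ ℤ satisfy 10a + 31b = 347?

1

gcd(31, 10):
  31 = 3*10 + 1
  10 = 10*1
so gcd(31, 10) = 1.
Back-substitute for Bézout coefficients:
  1 = 31 - 3*10
  ... = 10*(-3) + 31*(1)
Scale by 347: one solution is (-1041, 347). Reduce a mod 31: (13, 7).
General: a = 13 + 31t, b = 7 - 10t.
a ≥ 0 ⇒ t ≥ 0; b ≥ 0 ⇒ t ≤ 0. So t ∈ [0, 0]: 1 solution.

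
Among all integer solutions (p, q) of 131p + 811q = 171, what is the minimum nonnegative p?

478

gcd(811, 131):
  811 = 6·131 + 25
  131 = 5·25 + 6
  25 = 4·6 + 1
  6 = 6·1
so gcd(811, 131) = 1.
1 divides 171, so solutions exist.
Back-substitute for Bézout coefficients:
  1 = 25 - 4·6
  ... = 131·(-130) + 811·(21)
Scale by 171/1 = 171: (p₀, q₀) = (-22230, 3591).
General solution: p = -22230 + 811t, q = 3591 - 131t for integer t.
p ≥ 0: smallest is -22230 mod 811 = 478 (at t = 28), with q = -77.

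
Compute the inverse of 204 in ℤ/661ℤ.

gcd(661, 204) = 1  (661 = 3*204 + 49, 204 = 4*49 + 8, 49 = 6*8 + 1, 8 = 8*1).
Back-substituting, 204*(-81) + 661*(25) = 1.
So 204*-81 ≡ 1 (mod 661), and -81 mod 661 = 580.

580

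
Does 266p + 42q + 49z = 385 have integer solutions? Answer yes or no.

gcd(266, 42) = 14  (266 = 6·42 + 14, 42 = 3·14).
gcd(14, 49) = 7.
7 divides 385, so integer solutions exist.

yes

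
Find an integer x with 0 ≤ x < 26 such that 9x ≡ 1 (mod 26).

3

gcd(26, 9) = 1.
By Bézout, 9·(3) + 26·(-1) = 1.
So 9·3 ≡ 1 (mod 26), and 3 mod 26 = 3.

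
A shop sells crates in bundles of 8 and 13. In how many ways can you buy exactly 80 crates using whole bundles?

Need nonnegative integers with 8j + 13k = 80.
gcd(8, 13) = 1, and 8·(5) + 13·(-3) = 1.
So (j₀, k₀) = (400, -240); general j = 400 + 13t, k = -240 - 8t.
j ≥ 0 ⇒ t ≥ -30; k ≥ 0 ⇒ t ≤ -30. That's 1 value of t.

1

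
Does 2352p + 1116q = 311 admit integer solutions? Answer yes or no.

gcd(2352, 1116) = 12  (2352 = 2×1116 + 120, 1116 = 9×120 + 36, 120 = 3×36 + 12, 36 = 3×12).
12 does not divide 311 (remainder 11), so no integer solutions.

no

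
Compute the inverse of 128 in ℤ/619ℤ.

295

gcd(619, 128) = 1.
By Bézout, 128×(295) + 619×(-61) = 1.
So 128×295 ≡ 1 (mod 619), and 295 mod 619 = 295.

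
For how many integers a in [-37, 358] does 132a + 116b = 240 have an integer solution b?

13

gcd(132, 116):
  132 = 1*116 + 16
  116 = 7*16 + 4
  16 = 4*4
so gcd(132, 116) = 4.
Back-substitute for Bézout coefficients:
  4 = 116 - 7*16
  ... = 132*(-7) + 116*(8)
Scale by 60: particular solution (-420, 480); reduce a mod 29: (15, -15).
General solution: a = 15 + 29t, b = -15 - 33t for integer t.
-37 ≤ 15 + 29t ≤ 358 gives t ∈ [-1, 11], which is 13 values.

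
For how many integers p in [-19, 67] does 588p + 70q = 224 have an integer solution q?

17

gcd(588, 70) = 14  (588 = 8*70 + 28, 70 = 2*28 + 14, 28 = 2*14).
Back-substituting, 588*(-2) + 70*(17) = 14.
Scale by 16: particular solution (-32, 272); reduce p mod 5: (3, -22).
General solution: p = 3 + 5t, q = -22 - 42t for integer t.
-19 ≤ 3 + 5t ≤ 67 gives t ∈ [-4, 12], which is 17 values.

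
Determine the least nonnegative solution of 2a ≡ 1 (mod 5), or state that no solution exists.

3

gcd(5, 2) = 1.
1 divides 1, so solutions exist.
By Bézout, 2×(-2) + 5×(1) = 1.
So 2×(-2) ≡ 1 (mod 5); multiply by 1: a ≡ -2 (mod 5).
Smallest nonnegative: a = -2 mod 5 = 3.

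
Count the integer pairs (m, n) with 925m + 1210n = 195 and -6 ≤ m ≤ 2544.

gcd(1210, 925) = 5  (1210 = 1·925 + 285, 925 = 3·285 + 70, 285 = 4·70 + 5, 70 = 14·5).
Back-substituting, 925·(-17) + 1210·(13) = 5.
Scale by 39: particular solution (-663, 507); reduce m mod 242: (63, -48).
General solution: m = 63 + 242t, n = -48 - 185t for integer t.
-6 ≤ 63 + 242t ≤ 2544 gives t ∈ [0, 10], which is 11 values.

11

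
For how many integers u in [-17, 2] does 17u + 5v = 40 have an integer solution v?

gcd(17, 5) = 1.
By Bézout, 17*(-2) + 5*(7) = 1.
Particular solution: (0, 8).
General solution: u = 0 + 5t, v = 8 - 17t for integer t.
-17 ≤ 0 + 5t ≤ 2 gives t ∈ [-3, 0], which is 4 values.

4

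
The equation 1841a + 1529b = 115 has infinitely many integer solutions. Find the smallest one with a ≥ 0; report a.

1005

gcd(1841, 1529):
  1841 = 1·1529 + 312
  1529 = 4·312 + 281
  312 = 1·281 + 31
  281 = 9·31 + 2
  31 = 15·2 + 1
  2 = 2·1
so gcd(1841, 1529) = 1.
1 divides 115, so solutions exist.
Back-substitute for Bézout coefficients:
  1 = 31 - 15·2
  ... = 1841·(740) + 1529·(-891)
Scale by 115/1 = 115: (a₀, b₀) = (85100, -102465).
General solution: a = 85100 + 1529t, b = -102465 - 1841t for integer t.
a ≥ 0: smallest is 85100 mod 1529 = 1005 (at t = -55), with b = -1210.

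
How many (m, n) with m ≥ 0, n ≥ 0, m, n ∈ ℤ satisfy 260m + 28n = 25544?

gcd(260, 28) = 4.
By Bézout, 260·(-3) + 28·(28) = 4.
One solution: (1, 903).
General: m = 1 + 7t, n = 903 - 65t.
m ≥ 0 ⇒ t ≥ 0; n ≥ 0 ⇒ t ≤ 13. So t ∈ [0, 13]: 14 solutions.

14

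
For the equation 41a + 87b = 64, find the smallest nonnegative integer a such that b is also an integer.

44

gcd(87, 41) = 1  (87 = 2*41 + 5, 41 = 8*5 + 1, 5 = 5*1).
1 divides 64, so solutions exist.
Back-substituting, 41*(17) + 87*(-8) = 1.
Scale by 64/1 = 64: (a₀, b₀) = (1088, -512).
General solution: a = 1088 + 87t, b = -512 - 41t for integer t.
a ≥ 0: smallest is 1088 mod 87 = 44 (at t = -12), with b = -20.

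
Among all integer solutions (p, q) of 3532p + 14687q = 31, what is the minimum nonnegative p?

1077

gcd(14687, 3532) = 1  (14687 = 4*3532 + 559, 3532 = 6*559 + 178, 559 = 3*178 + 25, 178 = 7*25 + 3, 25 = 8*3 + 1, 3 = 3*1).
1 divides 31, so solutions exist.
Back-substituting, 3532*(-4703) + 14687*(1131) = 1.
Scale by 31/1 = 31: (p₀, q₀) = (-145793, 35061).
General solution: p = -145793 + 14687t, q = 35061 - 3532t for integer t.
p ≥ 0: smallest is -145793 mod 14687 = 1077 (at t = 10), with q = -259.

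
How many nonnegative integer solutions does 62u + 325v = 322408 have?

16

gcd(325, 62) = 1.
By Bézout, 62·(-152) + 325·(29) = 1.
One solution: (84, 976).
General: u = 84 + 325t, v = 976 - 62t.
u ≥ 0 ⇒ t ≥ 0; v ≥ 0 ⇒ t ≤ 15. So t ∈ [0, 15]: 16 solutions.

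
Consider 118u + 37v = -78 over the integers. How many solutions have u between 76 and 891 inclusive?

gcd(118, 37) = 1  (118 = 3*37 + 7, 37 = 5*7 + 2, 7 = 3*2 + 1, 2 = 2*1).
Back-substituting, 118*(16) + 37*(-51) = 1.
Scale by -78: particular solution (-1248, 3978); reduce u mod 37: (10, -34).
General solution: u = 10 + 37t, v = -34 - 118t for integer t.
76 ≤ 10 + 37t ≤ 891 gives t ∈ [2, 23], which is 22 values.

22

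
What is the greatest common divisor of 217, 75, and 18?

1

gcd(217, 75):
  217 = 2*75 + 67
  75 = 1*67 + 8
  67 = 8*8 + 3
  8 = 2*3 + 2
  3 = 1*2 + 1
  2 = 2*1
so gcd(217, 75) = 1.
gcd(1, 18) = 1.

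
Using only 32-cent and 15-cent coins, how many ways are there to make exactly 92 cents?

1

Need nonnegative integers with 32j + 15k = 92.
gcd(32, 15) = 1, and 32·(-7) + 15·(15) = 1.
So (j₀, k₀) = (-644, 1380); general j = -644 + 15t, k = 1380 - 32t.
j ≥ 0 ⇒ t ≥ 43; k ≥ 0 ⇒ t ≤ 43. That's 1 value of t.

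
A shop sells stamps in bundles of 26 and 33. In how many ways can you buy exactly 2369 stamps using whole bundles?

3

Need nonnegative integers with 26j + 33k = 2369.
gcd(26, 33) = 1, and 26·(14) + 33·(-11) = 1.
So (j₀, k₀) = (33166, -26059); general j = 33166 + 33t, k = -26059 - 26t.
j ≥ 0 ⇒ t ≥ -1005; k ≥ 0 ⇒ t ≤ -1003. That's 3 values of t.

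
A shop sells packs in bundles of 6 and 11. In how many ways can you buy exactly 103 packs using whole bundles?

Need nonnegative integers with 6j + 11k = 103.
gcd(6, 11) = 1, and 6·(2) + 11·(-1) = 1.
So (j₀, k₀) = (206, -103); general j = 206 + 11t, k = -103 - 6t.
j ≥ 0 ⇒ t ≥ -18; k ≥ 0 ⇒ t ≤ -18. That's 1 value of t.

1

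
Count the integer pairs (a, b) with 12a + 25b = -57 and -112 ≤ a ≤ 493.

25

gcd(25, 12):
  25 = 2*12 + 1
  12 = 12*1
so gcd(25, 12) = 1.
Back-substitute for Bézout coefficients:
  1 = 25 - 2*12
  ... = 12*(-2) + 25*(1)
Scale by -57: particular solution (114, -57); reduce a mod 25: (14, -9).
General solution: a = 14 + 25t, b = -9 - 12t for integer t.
-112 ≤ 14 + 25t ≤ 493 gives t ∈ [-5, 19], which is 25 values.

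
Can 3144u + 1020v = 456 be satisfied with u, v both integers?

gcd(3144, 1020) = 12  (3144 = 3×1020 + 84, 1020 = 12×84 + 12, 84 = 7×12).
12 divides 456, so integer solutions exist.

yes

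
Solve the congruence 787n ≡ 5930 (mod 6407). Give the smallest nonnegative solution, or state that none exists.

gcd(6407, 787):
  6407 = 8·787 + 111
  787 = 7·111 + 10
  111 = 11·10 + 1
  10 = 10·1
so gcd(6407, 787) = 1.
1 divides 5930, so solutions exist.
Back-substitute for Bézout coefficients:
  1 = 111 - 11·10
  ... = 787·(-635) + 6407·(78)
So 787·(-635) ≡ 1 (mod 6407); multiply by 5930: n ≡ -3765550 (mod 6407).
Smallest nonnegative: n = -3765550 mod 6407 = 1766.

1766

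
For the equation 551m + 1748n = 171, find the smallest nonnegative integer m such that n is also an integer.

gcd(1748, 551):
  1748 = 3×551 + 95
  551 = 5×95 + 76
  95 = 1×76 + 19
  76 = 4×19
so gcd(1748, 551) = 19.
19 divides 171, so solutions exist.
Back-substitute for Bézout coefficients:
  19 = 95 - 1×76
  ... = 551×(-19) + 1748×(6)
Scale by 171/19 = 9: (m₀, n₀) = (-171, 54).
General solution: m = -171 + 92t, n = 54 - 29t for integer t.
m ≥ 0: smallest is -171 mod 92 = 13 (at t = 2), with n = -4.

13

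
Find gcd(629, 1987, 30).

1

gcd(1987, 629) = 1.
gcd(1, 30) = 1.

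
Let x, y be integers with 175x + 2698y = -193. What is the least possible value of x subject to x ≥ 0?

gcd(2698, 175) = 1  (2698 = 15*175 + 73, 175 = 2*73 + 29, 73 = 2*29 + 15, 29 = 1*15 + 14, 15 = 1*14 + 1, 14 = 14*1).
1 divides -193, so solutions exist.
Back-substituting, 175*(-185) + 2698*(12) = 1.
Scale by -193/1 = -193: (x₀, y₀) = (35705, -2316).
General solution: x = 35705 + 2698t, y = -2316 - 175t for integer t.
x ≥ 0: smallest is 35705 mod 2698 = 631 (at t = -13), with y = -41.

631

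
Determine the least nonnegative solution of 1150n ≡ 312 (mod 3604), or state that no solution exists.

gcd(3604, 1150) = 2.
2 divides 312, so solutions exist.
By Bézout, 1150·(351) + 3604·(-112) = 2.
So 1150·(351) ≡ 2 (mod 3604); multiply by 156: n ≡ 54756 (mod 1802).
Smallest nonnegative: n = 54756 mod 1802 = 696.

696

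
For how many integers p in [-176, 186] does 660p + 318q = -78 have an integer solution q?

7

gcd(660, 318) = 6  (660 = 2×318 + 24, 318 = 13×24 + 6, 24 = 4×6).
Back-substituting, 660×(-13) + 318×(27) = 6.
Scale by -13: particular solution (169, -351); reduce p mod 53: (10, -21).
General solution: p = 10 + 53t, q = -21 - 110t for integer t.
-176 ≤ 10 + 53t ≤ 186 gives t ∈ [-3, 3], which is 7 values.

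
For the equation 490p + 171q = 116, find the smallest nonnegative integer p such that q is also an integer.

gcd(490, 171):
  490 = 2·171 + 148
  171 = 1·148 + 23
  148 = 6·23 + 10
  23 = 2·10 + 3
  10 = 3·3 + 1
  3 = 3·1
so gcd(490, 171) = 1.
1 divides 116, so solutions exist.
Back-substitute for Bézout coefficients:
  1 = 10 - 3·3
  ... = 490·(52) + 171·(-149)
Scale by 116/1 = 116: (p₀, q₀) = (6032, -17284).
General solution: p = 6032 + 171t, q = -17284 - 490t for integer t.
p ≥ 0: smallest is 6032 mod 171 = 47 (at t = -35), with q = -134.

47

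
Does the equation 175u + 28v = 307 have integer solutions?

no

gcd(175, 28):
  175 = 6·28 + 7
  28 = 4·7
so gcd(175, 28) = 7.
7 does not divide 307 (remainder 6), so no integer solutions.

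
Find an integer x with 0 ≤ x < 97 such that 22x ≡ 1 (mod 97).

gcd(97, 22) = 1  (97 = 4×22 + 9, 22 = 2×9 + 4, 9 = 2×4 + 1, 4 = 4×1).
Back-substituting, 22×(-22) + 97×(5) = 1.
So 22×-22 ≡ 1 (mod 97), and -22 mod 97 = 75.

75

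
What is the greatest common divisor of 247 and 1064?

gcd(1064, 247) = 19  (1064 = 4*247 + 76, 247 = 3*76 + 19, 76 = 4*19).

19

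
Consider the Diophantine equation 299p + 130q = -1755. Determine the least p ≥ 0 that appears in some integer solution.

gcd(299, 130) = 13.
13 divides -1755, so solutions exist.
By Bézout, 299*(-3) + 130*(7) = 13.
Scale by -1755/13 = -135: (p₀, q₀) = (405, -945).
General solution: p = 405 + 10t, q = -945 - 23t for integer t.
p ≥ 0: smallest is 405 mod 10 = 5 (at t = -40), with q = -25.

5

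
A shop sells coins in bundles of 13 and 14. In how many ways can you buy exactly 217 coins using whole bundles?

1

Need nonnegative integers with 13j + 14k = 217.
gcd(13, 14) = 1, and 13·(-1) + 14·(1) = 1.
So (j₀, k₀) = (-217, 217); general j = -217 + 14t, k = 217 - 13t.
j ≥ 0 ⇒ t ≥ 16; k ≥ 0 ⇒ t ≤ 16. That's 1 value of t.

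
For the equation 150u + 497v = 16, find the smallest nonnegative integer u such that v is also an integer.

gcd(497, 150):
  497 = 3×150 + 47
  150 = 3×47 + 9
  47 = 5×9 + 2
  9 = 4×2 + 1
  2 = 2×1
so gcd(497, 150) = 1.
1 divides 16, so solutions exist.
Back-substitute for Bézout coefficients:
  1 = 9 - 4×2
  ... = 150×(222) + 497×(-67)
Scale by 16/1 = 16: (u₀, v₀) = (3552, -1072).
General solution: u = 3552 + 497t, v = -1072 - 150t for integer t.
u ≥ 0: smallest is 3552 mod 497 = 73 (at t = -7), with v = -22.

73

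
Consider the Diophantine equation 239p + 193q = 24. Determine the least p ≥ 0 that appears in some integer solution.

118

gcd(239, 193) = 1  (239 = 1·193 + 46, 193 = 4·46 + 9, 46 = 5·9 + 1, 9 = 9·1).
1 divides 24, so solutions exist.
Back-substituting, 239·(21) + 193·(-26) = 1.
Scale by 24/1 = 24: (p₀, q₀) = (504, -624).
General solution: p = 504 + 193t, q = -624 - 239t for integer t.
p ≥ 0: smallest is 504 mod 193 = 118 (at t = -2), with q = -146.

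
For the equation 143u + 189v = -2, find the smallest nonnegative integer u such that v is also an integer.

gcd(189, 143):
  189 = 1×143 + 46
  143 = 3×46 + 5
  46 = 9×5 + 1
  5 = 5×1
so gcd(189, 143) = 1.
1 divides -2, so solutions exist.
Back-substitute for Bézout coefficients:
  1 = 46 - 9×5
  ... = 143×(-37) + 189×(28)
Scale by -2/1 = -2: (u₀, v₀) = (74, -56).
General solution: u = 74 + 189t, v = -56 - 143t for integer t.
u ≥ 0: smallest is 74 mod 189 = 74 (at t = 0), with v = -56.

74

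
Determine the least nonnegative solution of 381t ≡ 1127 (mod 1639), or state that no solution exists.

gcd(1639, 381):
  1639 = 4×381 + 115
  381 = 3×115 + 36
  115 = 3×36 + 7
  36 = 5×7 + 1
  7 = 7×1
so gcd(1639, 381) = 1.
1 divides 1127, so solutions exist.
Back-substitute for Bézout coefficients:
  1 = 36 - 5×7
  ... = 381×(228) + 1639×(-53)
So 381×(228) ≡ 1 (mod 1639); multiply by 1127: t ≡ 256956 (mod 1639).
Smallest nonnegative: t = 256956 mod 1639 = 1272.

1272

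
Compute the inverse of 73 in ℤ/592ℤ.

73

gcd(592, 73) = 1.
By Bézout, 73×(73) + 592×(-9) = 1.
So 73×73 ≡ 1 (mod 592), and 73 mod 592 = 73.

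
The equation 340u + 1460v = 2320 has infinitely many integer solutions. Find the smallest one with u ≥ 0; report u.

24

gcd(1460, 340) = 20.
20 divides 2320, so solutions exist.
By Bézout, 340×(-30) + 1460×(7) = 20.
Scale by 2320/20 = 116: (u₀, v₀) = (-3480, 812).
General solution: u = -3480 + 73t, v = 812 - 17t for integer t.
u ≥ 0: smallest is -3480 mod 73 = 24 (at t = 48), with v = -4.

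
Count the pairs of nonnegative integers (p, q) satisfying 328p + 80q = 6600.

2

gcd(328, 80) = 8  (328 = 4·80 + 8, 80 = 10·8).
Back-substituting, 328·(1) + 80·(-4) = 8.
Scale by 825: one solution is (825, -3300). Reduce p mod 10: (5, 62).
General: p = 5 + 10t, q = 62 - 41t.
p ≥ 0 ⇒ t ≥ 0; q ≥ 0 ⇒ t ≤ 1. So t ∈ [0, 1]: 2 solutions.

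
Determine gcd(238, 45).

1

gcd(238, 45):
  238 = 5·45 + 13
  45 = 3·13 + 6
  13 = 2·6 + 1
  6 = 6·1
so gcd(238, 45) = 1.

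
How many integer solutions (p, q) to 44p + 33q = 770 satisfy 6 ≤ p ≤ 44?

13

gcd(44, 33) = 11  (44 = 1×33 + 11, 33 = 3×11).
Back-substituting, 44×(1) + 33×(-1) = 11.
Scale by 70: particular solution (70, -70); reduce p mod 3: (1, 22).
General solution: p = 1 + 3t, q = 22 - 4t for integer t.
6 ≤ 1 + 3t ≤ 44 gives t ∈ [2, 14], which is 13 values.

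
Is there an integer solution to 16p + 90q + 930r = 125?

gcd(90, 16):
  90 = 5×16 + 10
  16 = 1×10 + 6
  10 = 1×6 + 4
  6 = 1×4 + 2
  4 = 2×2
so gcd(90, 16) = 2.
gcd(2, 930) = 2.
2 does not divide 125 (remainder 1), so no integer solutions.

no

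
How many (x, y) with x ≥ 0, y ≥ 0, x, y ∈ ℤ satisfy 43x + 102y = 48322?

gcd(102, 43):
  102 = 2×43 + 16
  43 = 2×16 + 11
  16 = 1×11 + 5
  11 = 2×5 + 1
  5 = 5×1
so gcd(102, 43) = 1.
Back-substitute for Bézout coefficients:
  1 = 11 - 2×5
  ... = 43×(19) + 102×(-8)
Scale by 48322: one solution is (918118, -386576). Reduce x mod 102: (16, 467).
General: x = 16 + 102t, y = 467 - 43t.
x ≥ 0 ⇒ t ≥ 0; y ≥ 0 ⇒ t ≤ 10. So t ∈ [0, 10]: 11 solutions.

11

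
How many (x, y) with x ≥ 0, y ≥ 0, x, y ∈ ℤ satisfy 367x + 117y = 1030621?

24

gcd(367, 117) = 1.
By Bézout, 367×(22) + 117×(-69) = 1.
One solution: (115, 8448).
General: x = 115 + 117t, y = 8448 - 367t.
x ≥ 0 ⇒ t ≥ 0; y ≥ 0 ⇒ t ≤ 23. So t ∈ [0, 23]: 24 solutions.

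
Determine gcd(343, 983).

1

gcd(983, 343):
  983 = 2×343 + 297
  343 = 1×297 + 46
  297 = 6×46 + 21
  46 = 2×21 + 4
  21 = 5×4 + 1
  4 = 4×1
so gcd(983, 343) = 1.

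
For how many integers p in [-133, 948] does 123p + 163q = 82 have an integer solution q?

7

gcd(163, 123):
  163 = 1×123 + 40
  123 = 3×40 + 3
  40 = 13×3 + 1
  3 = 3×1
so gcd(163, 123) = 1.
Back-substitute for Bézout coefficients:
  1 = 40 - 13×3
  ... = 123×(-53) + 163×(40)
Scale by 82: particular solution (-4346, 3280); reduce p mod 163: (55, -41).
General solution: p = 55 + 163t, q = -41 - 123t for integer t.
-133 ≤ 55 + 163t ≤ 948 gives t ∈ [-1, 5], which is 7 values.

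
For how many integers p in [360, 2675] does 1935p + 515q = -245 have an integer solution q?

gcd(1935, 515) = 5.
By Bézout, 1935·(-33) + 515·(124) = 5.
Particular solution: (72, -271).
General solution: p = 72 + 103t, q = -271 - 387t for integer t.
360 ≤ 72 + 103t ≤ 2675 gives t ∈ [3, 25], which is 23 values.

23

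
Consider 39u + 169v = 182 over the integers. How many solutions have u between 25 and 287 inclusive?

20

gcd(169, 39) = 13  (169 = 4×39 + 13, 39 = 3×13).
Back-substituting, 39×(-4) + 169×(1) = 13.
Scale by 14: particular solution (-56, 14); reduce u mod 13: (9, -1).
General solution: u = 9 + 13t, v = -1 - 3t for integer t.
25 ≤ 9 + 13t ≤ 287 gives t ∈ [2, 21], which is 20 values.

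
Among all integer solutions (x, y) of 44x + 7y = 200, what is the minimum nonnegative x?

gcd(44, 7) = 1.
1 divides 200, so solutions exist.
By Bézout, 44·(-3) + 7·(19) = 1.
Scale by 200/1 = 200: (x₀, y₀) = (-600, 3800).
General solution: x = -600 + 7t, y = 3800 - 44t for integer t.
x ≥ 0: smallest is -600 mod 7 = 2 (at t = 86), with y = 16.

2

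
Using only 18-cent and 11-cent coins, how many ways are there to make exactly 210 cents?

1

Need nonnegative integers with 18j + 11k = 210.
gcd(18, 11) = 1, and 18·(-3) + 11·(5) = 1.
So (j₀, k₀) = (-630, 1050); general j = -630 + 11t, k = 1050 - 18t.
j ≥ 0 ⇒ t ≥ 58; k ≥ 0 ⇒ t ≤ 58. That's 1 value of t.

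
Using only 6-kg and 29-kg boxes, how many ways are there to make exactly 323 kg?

Need nonnegative integers with 6j + 29k = 323.
gcd(6, 29) = 1, and 6·(5) + 29·(-1) = 1.
So (j₀, k₀) = (1615, -323); general j = 1615 + 29t, k = -323 - 6t.
j ≥ 0 ⇒ t ≥ -55; k ≥ 0 ⇒ t ≤ -54. That's 2 values of t.

2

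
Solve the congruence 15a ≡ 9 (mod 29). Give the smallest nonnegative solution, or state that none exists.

gcd(29, 15):
  29 = 1·15 + 14
  15 = 1·14 + 1
  14 = 14·1
so gcd(29, 15) = 1.
1 divides 9, so solutions exist.
Back-substitute for Bézout coefficients:
  1 = 15 - 1·14
  ... = 15·(2) + 29·(-1)
So 15·(2) ≡ 1 (mod 29); multiply by 9: a ≡ 18 (mod 29).
Smallest nonnegative: a = 18 mod 29 = 18.

18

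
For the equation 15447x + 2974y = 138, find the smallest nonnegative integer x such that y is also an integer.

2866

gcd(15447, 2974) = 1  (15447 = 5·2974 + 577, 2974 = 5·577 + 89, 577 = 6·89 + 43, 89 = 2·43 + 3, 43 = 14·3 + 1, 3 = 3·1).
1 divides 138, so solutions exist.
Back-substituting, 15447·(969) + 2974·(-5033) = 1.
Scale by 138/1 = 138: (x₀, y₀) = (133722, -694554).
General solution: x = 133722 + 2974t, y = -694554 - 15447t for integer t.
x ≥ 0: smallest is 133722 mod 2974 = 2866 (at t = -44), with y = -14886.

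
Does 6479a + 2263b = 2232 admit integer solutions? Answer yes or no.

yes

gcd(6479, 2263) = 31.
31 divides 2232, so integer solutions exist.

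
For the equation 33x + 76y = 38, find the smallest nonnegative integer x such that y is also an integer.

gcd(76, 33):
  76 = 2*33 + 10
  33 = 3*10 + 3
  10 = 3*3 + 1
  3 = 3*1
so gcd(76, 33) = 1.
1 divides 38, so solutions exist.
Back-substitute for Bézout coefficients:
  1 = 10 - 3*3
  ... = 33*(-23) + 76*(10)
Scale by 38/1 = 38: (x₀, y₀) = (-874, 380).
General solution: x = -874 + 76t, y = 380 - 33t for integer t.
x ≥ 0: smallest is -874 mod 76 = 38 (at t = 12), with y = -16.

38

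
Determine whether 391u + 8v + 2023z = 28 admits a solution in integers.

yes

gcd(391, 8) = 1.
gcd(1, 2023) = 1.
1 divides 28, so integer solutions exist.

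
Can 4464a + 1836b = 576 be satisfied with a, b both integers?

gcd(4464, 1836) = 36  (4464 = 2*1836 + 792, 1836 = 2*792 + 252, 792 = 3*252 + 36, 252 = 7*36).
36 divides 576, so integer solutions exist.

yes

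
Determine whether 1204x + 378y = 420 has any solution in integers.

gcd(1204, 378):
  1204 = 3*378 + 70
  378 = 5*70 + 28
  70 = 2*28 + 14
  28 = 2*14
so gcd(1204, 378) = 14.
14 divides 420, so integer solutions exist.

yes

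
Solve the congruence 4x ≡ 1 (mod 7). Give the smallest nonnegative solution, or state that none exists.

gcd(7, 4):
  7 = 1*4 + 3
  4 = 1*3 + 1
  3 = 3*1
so gcd(7, 4) = 1.
1 divides 1, so solutions exist.
Back-substitute for Bézout coefficients:
  1 = 4 - 1*3
  ... = 4*(2) + 7*(-1)
So 4*(2) ≡ 1 (mod 7); multiply by 1: x ≡ 2 (mod 7).
Smallest nonnegative: x = 2 mod 7 = 2.

2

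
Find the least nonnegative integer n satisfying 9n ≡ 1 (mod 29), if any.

gcd(29, 9):
  29 = 3×9 + 2
  9 = 4×2 + 1
  2 = 2×1
so gcd(29, 9) = 1.
1 divides 1, so solutions exist.
Back-substitute for Bézout coefficients:
  1 = 9 - 4×2
  ... = 9×(13) + 29×(-4)
So 9×(13) ≡ 1 (mod 29); multiply by 1: n ≡ 13 (mod 29).
Smallest nonnegative: n = 13 mod 29 = 13.

13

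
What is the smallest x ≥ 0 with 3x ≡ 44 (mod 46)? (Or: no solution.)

30

gcd(46, 3) = 1.
1 divides 44, so solutions exist.
By Bézout, 3*(-15) + 46*(1) = 1.
So 3*(-15) ≡ 1 (mod 46); multiply by 44: x ≡ -660 (mod 46).
Smallest nonnegative: x = -660 mod 46 = 30.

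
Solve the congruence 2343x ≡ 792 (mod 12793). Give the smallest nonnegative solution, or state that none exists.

gcd(12793, 2343) = 11.
11 divides 792, so solutions exist.
By Bézout, 2343·(-273) + 12793·(50) = 11.
So 2343·(-273) ≡ 11 (mod 12793); multiply by 72: x ≡ -19656 (mod 1163).
Smallest nonnegative: x = -19656 mod 1163 = 115.

115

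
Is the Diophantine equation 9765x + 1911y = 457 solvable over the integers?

no

gcd(9765, 1911) = 21.
21 does not divide 457 (remainder 16), so no integer solutions.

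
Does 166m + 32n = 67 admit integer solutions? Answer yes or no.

no

gcd(166, 32) = 2.
2 does not divide 67 (remainder 1), so no integer solutions.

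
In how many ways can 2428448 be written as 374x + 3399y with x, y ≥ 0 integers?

21

gcd(3399, 374) = 11.
By Bézout, 374×(100) + 3399×(-11) = 11.
One solution: (295, 682).
General: x = 295 + 309t, y = 682 - 34t.
x ≥ 0 ⇒ t ≥ 0; y ≥ 0 ⇒ t ≤ 20. So t ∈ [0, 20]: 21 solutions.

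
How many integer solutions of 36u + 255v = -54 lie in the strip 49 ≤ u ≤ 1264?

14

gcd(255, 36) = 3  (255 = 7*36 + 3, 36 = 12*3).
Back-substituting, 36*(-7) + 255*(1) = 3.
Scale by -18: particular solution (126, -18); reduce u mod 85: (41, -6).
General solution: u = 41 + 85t, v = -6 - 12t for integer t.
49 ≤ 41 + 85t ≤ 1264 gives t ∈ [1, 14], which is 14 values.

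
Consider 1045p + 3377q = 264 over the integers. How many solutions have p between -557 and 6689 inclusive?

gcd(3377, 1045):
  3377 = 3·1045 + 242
  1045 = 4·242 + 77
  242 = 3·77 + 11
  77 = 7·11
so gcd(3377, 1045) = 11.
Back-substitute for Bézout coefficients:
  11 = 242 - 3·77
  ... = 1045·(-42) + 3377·(13)
Scale by 24: particular solution (-1008, 312); reduce p mod 307: (220, -68).
General solution: p = 220 + 307t, q = -68 - 95t for integer t.
-557 ≤ 220 + 307t ≤ 6689 gives t ∈ [-2, 21], which is 24 values.

24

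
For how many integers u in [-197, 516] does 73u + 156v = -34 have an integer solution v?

5

gcd(156, 73) = 1  (156 = 2·73 + 10, 73 = 7·10 + 3, 10 = 3·3 + 1, 3 = 3·1).
Back-substituting, 73·(-47) + 156·(22) = 1.
Scale by -34: particular solution (1598, -748); reduce u mod 156: (38, -18).
General solution: u = 38 + 156t, v = -18 - 73t for integer t.
-197 ≤ 38 + 156t ≤ 516 gives t ∈ [-1, 3], which is 5 values.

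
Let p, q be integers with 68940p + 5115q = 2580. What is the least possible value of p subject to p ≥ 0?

gcd(68940, 5115) = 15  (68940 = 13·5115 + 2445, 5115 = 2·2445 + 225, 2445 = 10·225 + 195, 225 = 1·195 + 30, 195 = 6·30 + 15, 30 = 2·15).
15 divides 2580, so solutions exist.
Back-substituting, 68940·(159) + 5115·(-2143) = 15.
Scale by 2580/15 = 172: (p₀, q₀) = (27348, -368596).
General solution: p = 27348 + 341t, q = -368596 - 4596t for integer t.
p ≥ 0: smallest is 27348 mod 341 = 68 (at t = -80), with q = -916.

68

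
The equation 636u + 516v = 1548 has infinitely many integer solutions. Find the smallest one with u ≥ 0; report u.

gcd(636, 516) = 12  (636 = 1·516 + 120, 516 = 4·120 + 36, 120 = 3·36 + 12, 36 = 3·12).
12 divides 1548, so solutions exist.
Back-substituting, 636·(13) + 516·(-16) = 12.
Scale by 1548/12 = 129: (u₀, v₀) = (1677, -2064).
General solution: u = 1677 + 43t, v = -2064 - 53t for integer t.
u ≥ 0: smallest is 1677 mod 43 = 0 (at t = -39), with v = 3.

0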